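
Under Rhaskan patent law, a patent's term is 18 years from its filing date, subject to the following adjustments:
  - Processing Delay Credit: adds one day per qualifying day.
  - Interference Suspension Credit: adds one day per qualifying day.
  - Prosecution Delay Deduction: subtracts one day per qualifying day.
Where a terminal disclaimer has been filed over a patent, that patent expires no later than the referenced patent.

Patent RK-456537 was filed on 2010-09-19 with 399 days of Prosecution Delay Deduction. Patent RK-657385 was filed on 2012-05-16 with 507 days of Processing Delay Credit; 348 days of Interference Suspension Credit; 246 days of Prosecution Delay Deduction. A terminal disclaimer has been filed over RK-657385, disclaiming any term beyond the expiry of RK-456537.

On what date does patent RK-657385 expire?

Natural term of RK-657385:
  Base: filing + 18 years → 16 May 2030.
  Processing Delay Credit: +507 days → 5 October 2031.
  Interference Suspension Credit: +348 days → 17 September 2032.
  Prosecution Delay Deduction: −246 days → 15 January 2032.
Expiry of referenced patent RK-456537:
  Base: filing + 18 years → 19 September 2028.
  Prosecution Delay Deduction: −399 days → 17 August 2027.
Terminal disclaimer: RK-657385 expires on the earlier of 15 January 2032 and 17 August 2027.

August 17, 2027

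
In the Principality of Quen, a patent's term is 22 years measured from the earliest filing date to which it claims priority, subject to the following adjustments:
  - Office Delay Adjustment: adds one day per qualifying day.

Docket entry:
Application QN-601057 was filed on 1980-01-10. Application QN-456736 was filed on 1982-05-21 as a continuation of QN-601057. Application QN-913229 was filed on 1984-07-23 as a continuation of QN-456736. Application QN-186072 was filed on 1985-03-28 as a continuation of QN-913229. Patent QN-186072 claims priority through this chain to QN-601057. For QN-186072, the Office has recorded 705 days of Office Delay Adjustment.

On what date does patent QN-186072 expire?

December 16, 2003

Earliest priority filing: 10 January 1980.
Base term: 10 January 1980 + 22 years → 10 January 2002.
Office Delay Adjustment: +705 days → 16 December 2003.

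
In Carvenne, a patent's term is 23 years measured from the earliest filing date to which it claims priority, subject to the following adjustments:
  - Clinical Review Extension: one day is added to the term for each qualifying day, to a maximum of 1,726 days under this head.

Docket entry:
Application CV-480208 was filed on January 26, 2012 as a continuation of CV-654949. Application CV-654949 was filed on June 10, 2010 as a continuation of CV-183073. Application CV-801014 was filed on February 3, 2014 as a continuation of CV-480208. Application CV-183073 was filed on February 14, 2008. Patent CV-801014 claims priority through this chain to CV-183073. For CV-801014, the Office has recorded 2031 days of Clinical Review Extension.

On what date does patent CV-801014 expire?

2035-11-06

Earliest priority filing: 14 February 2008.
Base term: 14 February 2008 + 23 years → 14 February 2031.
Clinical Review Extension: 2031 days claimed exceeds the 1726-day cap, so +1726 days → 6 November 2035.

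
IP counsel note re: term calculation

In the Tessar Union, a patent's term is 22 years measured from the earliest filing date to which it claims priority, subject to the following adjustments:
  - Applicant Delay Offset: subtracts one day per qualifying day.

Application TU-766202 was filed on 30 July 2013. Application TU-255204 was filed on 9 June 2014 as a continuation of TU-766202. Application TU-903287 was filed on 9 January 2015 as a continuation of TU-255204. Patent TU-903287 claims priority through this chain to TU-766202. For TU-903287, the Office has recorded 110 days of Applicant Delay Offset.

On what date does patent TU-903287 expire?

2035-04-11

Earliest priority filing: 30 July 2013.
Base term: 30 July 2013 + 22 years → 30 July 2035.
Applicant Delay Offset: −110 days → 11 April 2035.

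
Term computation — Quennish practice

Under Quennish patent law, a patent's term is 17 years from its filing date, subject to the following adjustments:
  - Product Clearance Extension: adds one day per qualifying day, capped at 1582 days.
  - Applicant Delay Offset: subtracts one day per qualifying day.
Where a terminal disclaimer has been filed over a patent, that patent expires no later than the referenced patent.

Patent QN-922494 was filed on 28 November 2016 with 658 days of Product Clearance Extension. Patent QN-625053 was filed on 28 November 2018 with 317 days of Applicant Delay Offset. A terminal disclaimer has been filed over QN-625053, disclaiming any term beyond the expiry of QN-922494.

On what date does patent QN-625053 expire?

Natural term of QN-625053:
  Base: filing + 17 years → 28 November 2035.
  Applicant Delay Offset: −317 days → 15 January 2035.
Expiry of referenced patent QN-922494:
  Base: filing + 17 years → 28 November 2033.
  Product Clearance Extension: 658 days (within the 1582-day cap) → +658 days → 17 September 2035.
Terminal disclaimer: QN-625053 expires on the earlier of 15 January 2035 and 17 September 2035.

January 15, 2035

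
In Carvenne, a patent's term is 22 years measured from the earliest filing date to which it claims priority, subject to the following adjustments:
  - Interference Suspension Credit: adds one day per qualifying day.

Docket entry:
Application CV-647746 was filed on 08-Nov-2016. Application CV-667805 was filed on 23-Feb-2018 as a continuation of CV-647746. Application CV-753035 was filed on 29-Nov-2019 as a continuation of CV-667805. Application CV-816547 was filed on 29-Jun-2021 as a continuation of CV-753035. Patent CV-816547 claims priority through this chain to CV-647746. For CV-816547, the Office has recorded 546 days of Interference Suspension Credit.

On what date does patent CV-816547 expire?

2040-05-07

Earliest priority filing: 8 November 2016.
Base term: 8 November 2016 + 22 years → 8 November 2038.
Interference Suspension Credit: +546 days → 7 May 2040.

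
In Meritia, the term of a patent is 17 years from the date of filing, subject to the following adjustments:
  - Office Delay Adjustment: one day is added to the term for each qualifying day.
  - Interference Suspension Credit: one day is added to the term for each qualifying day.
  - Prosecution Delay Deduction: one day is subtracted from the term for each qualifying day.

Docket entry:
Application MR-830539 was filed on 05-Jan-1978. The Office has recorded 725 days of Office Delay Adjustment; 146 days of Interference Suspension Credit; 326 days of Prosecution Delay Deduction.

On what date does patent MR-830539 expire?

Base term: filing date + 17 years → 5 January 1995.
Office Delay Adjustment: +725 days → 30 December 1996.
Interference Suspension Credit: +146 days → 25 May 1997.
Prosecution Delay Deduction: −326 days → 3 July 1996.

1996-07-03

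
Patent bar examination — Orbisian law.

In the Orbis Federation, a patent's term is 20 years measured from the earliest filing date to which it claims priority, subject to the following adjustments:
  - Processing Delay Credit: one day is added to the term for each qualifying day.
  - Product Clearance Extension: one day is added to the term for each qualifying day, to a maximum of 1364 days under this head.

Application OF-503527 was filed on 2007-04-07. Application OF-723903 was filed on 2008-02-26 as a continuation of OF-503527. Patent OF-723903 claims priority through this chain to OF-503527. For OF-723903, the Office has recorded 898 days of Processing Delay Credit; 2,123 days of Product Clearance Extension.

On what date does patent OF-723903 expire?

Earliest priority filing: 7 April 2007.
Base term: 7 April 2007 + 20 years → 7 April 2027.
Processing Delay Credit: +898 days → 21 September 2029.
Product Clearance Extension: 2123 days claimed exceeds the 1364-day cap, so +1364 days → 16 June 2033.

2033-06-16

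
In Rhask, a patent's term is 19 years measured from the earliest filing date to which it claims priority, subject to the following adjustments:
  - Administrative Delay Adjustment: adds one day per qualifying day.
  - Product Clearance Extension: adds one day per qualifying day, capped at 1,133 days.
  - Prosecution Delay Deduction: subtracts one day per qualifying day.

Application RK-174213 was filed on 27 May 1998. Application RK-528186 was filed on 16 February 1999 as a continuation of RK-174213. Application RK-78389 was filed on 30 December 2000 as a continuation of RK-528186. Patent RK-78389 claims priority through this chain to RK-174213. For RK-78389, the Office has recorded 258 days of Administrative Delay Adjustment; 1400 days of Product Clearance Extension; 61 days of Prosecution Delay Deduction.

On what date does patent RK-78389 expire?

2021-01-16

Earliest priority filing: 27 May 1998.
Base term: 27 May 1998 + 19 years → 27 May 2017.
Administrative Delay Adjustment: +258 days → 9 February 2018.
Product Clearance Extension: 1400 days claimed exceeds the 1133-day cap, so +1133 days → 18 March 2021.
Prosecution Delay Deduction: −61 days → 16 January 2021.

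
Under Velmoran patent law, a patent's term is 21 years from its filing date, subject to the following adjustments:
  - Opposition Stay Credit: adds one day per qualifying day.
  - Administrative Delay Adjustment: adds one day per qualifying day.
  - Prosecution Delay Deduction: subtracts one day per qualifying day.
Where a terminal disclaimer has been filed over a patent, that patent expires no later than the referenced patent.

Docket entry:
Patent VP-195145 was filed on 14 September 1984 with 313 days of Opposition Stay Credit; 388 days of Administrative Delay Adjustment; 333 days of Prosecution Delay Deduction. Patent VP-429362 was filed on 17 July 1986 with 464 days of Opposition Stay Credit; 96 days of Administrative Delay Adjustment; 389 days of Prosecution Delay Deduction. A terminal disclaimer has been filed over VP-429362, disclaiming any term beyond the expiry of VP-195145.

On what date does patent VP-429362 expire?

Natural term of VP-429362:
  Base: filing + 21 years → 17 July 2007.
  Opposition Stay Credit: +464 days → 23 October 2008.
  Administrative Delay Adjustment: +96 days → 27 January 2009.
  Prosecution Delay Deduction: −389 days → 4 January 2008.
Expiry of referenced patent VP-195145:
  Base: filing + 21 years → 14 September 2005.
  Opposition Stay Credit: +313 days → 24 July 2006.
  Administrative Delay Adjustment: +388 days → 16 August 2007.
  Prosecution Delay Deduction: −333 days → 17 September 2006.
Terminal disclaimer: VP-429362 expires on the earlier of 4 January 2008 and 17 September 2006.

2006-09-17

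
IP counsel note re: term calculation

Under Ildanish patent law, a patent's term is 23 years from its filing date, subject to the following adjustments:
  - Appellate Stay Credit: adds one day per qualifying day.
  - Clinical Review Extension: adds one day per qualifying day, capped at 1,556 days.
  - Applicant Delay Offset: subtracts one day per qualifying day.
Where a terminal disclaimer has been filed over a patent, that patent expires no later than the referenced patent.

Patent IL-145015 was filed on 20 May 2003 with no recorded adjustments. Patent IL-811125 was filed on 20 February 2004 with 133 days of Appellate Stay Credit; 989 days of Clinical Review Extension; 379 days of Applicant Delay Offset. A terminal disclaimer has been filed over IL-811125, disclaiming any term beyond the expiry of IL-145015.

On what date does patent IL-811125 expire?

2026-05-20

Natural term of IL-811125:
  Base: filing + 23 years → 20 February 2027.
  Appellate Stay Credit: +133 days → 3 July 2027.
  Clinical Review Extension: 989 days (within the 1556-day cap) → +989 days → 18 March 2030.
  Applicant Delay Offset: −379 days → 4 March 2029.
Expiry of referenced patent IL-145015:
  Base: filing + 23 years → 20 May 2026.
Terminal disclaimer: IL-811125 expires on the earlier of 4 March 2029 and 20 May 2026.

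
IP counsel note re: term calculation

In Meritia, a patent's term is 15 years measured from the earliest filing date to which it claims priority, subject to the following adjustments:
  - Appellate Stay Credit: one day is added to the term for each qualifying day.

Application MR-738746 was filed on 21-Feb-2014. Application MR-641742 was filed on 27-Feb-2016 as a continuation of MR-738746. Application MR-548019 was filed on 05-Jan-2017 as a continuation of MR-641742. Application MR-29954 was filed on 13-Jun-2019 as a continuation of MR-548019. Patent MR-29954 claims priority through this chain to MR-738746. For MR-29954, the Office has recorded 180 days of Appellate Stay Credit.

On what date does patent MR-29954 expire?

August 20, 2029

Earliest priority filing: 21 February 2014.
Base term: 21 February 2014 + 15 years → 21 February 2029.
Appellate Stay Credit: +180 days → 20 August 2029.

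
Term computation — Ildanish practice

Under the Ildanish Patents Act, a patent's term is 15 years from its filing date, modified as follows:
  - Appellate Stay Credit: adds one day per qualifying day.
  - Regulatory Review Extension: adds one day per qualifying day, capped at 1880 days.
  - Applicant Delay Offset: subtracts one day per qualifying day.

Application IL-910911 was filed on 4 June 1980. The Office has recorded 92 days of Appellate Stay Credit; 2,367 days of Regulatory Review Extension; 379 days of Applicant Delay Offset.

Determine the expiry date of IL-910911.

October 14, 1999

Base term: filing date + 15 years → 4 June 1995.
Appellate Stay Credit: +92 days → 4 September 1995.
Regulatory Review Extension: 2367 days claimed exceeds the 1880-day cap, so +1880 days → 27 October 2000.
Applicant Delay Offset: −379 days → 14 October 1999.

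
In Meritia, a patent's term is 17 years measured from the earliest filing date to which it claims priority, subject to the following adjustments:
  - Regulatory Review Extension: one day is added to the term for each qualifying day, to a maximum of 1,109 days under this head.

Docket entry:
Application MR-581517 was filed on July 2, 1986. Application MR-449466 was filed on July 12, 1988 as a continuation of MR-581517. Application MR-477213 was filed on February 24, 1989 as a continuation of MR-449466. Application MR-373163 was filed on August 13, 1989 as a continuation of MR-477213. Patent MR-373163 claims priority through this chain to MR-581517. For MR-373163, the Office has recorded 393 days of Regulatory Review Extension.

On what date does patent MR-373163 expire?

July 29, 2004

Earliest priority filing: 2 July 1986.
Base term: 2 July 1986 + 17 years → 2 July 2003.
Regulatory Review Extension: 393 days (within the 1109-day cap) → +393 days → 29 July 2004.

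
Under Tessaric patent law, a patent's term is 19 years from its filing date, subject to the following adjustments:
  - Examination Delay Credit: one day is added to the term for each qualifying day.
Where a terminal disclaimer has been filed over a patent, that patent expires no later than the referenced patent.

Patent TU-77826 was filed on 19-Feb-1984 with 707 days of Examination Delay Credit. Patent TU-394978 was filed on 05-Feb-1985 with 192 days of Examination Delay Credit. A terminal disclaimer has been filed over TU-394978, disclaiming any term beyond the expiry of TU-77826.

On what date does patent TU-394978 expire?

Natural term of TU-394978:
  Base: filing + 19 years → 5 February 2004.
  Examination Delay Credit: +192 days → 15 August 2004.
Expiry of referenced patent TU-77826:
  Base: filing + 19 years → 19 February 2003.
  Examination Delay Credit: +707 days → 26 January 2005.
Terminal disclaimer: TU-394978 expires on the earlier of 15 August 2004 and 26 January 2005.

2004-08-15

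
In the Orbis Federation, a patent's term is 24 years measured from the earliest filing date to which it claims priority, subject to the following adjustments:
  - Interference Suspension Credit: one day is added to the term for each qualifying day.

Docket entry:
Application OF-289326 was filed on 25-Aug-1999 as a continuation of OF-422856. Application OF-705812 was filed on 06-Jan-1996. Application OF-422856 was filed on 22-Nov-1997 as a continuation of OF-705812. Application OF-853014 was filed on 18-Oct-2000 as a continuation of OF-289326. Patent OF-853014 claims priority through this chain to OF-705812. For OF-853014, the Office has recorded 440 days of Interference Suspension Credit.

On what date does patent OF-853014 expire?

Earliest priority filing: 6 January 1996.
Base term: 6 January 1996 + 24 years → 6 January 2020.
Interference Suspension Credit: +440 days → 21 March 2021.

2021-03-21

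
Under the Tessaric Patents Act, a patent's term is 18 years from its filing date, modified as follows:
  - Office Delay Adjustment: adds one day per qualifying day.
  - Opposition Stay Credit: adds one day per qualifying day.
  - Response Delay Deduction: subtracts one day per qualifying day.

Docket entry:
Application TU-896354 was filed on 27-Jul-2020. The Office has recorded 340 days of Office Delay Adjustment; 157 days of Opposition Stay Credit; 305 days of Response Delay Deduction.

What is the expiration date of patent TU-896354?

Base term: filing date + 18 years → 27 July 2038.
Office Delay Adjustment: +340 days → 2 July 2039.
Opposition Stay Credit: +157 days → 6 December 2039.
Response Delay Deduction: −305 days → 4 February 2039.

2039-02-04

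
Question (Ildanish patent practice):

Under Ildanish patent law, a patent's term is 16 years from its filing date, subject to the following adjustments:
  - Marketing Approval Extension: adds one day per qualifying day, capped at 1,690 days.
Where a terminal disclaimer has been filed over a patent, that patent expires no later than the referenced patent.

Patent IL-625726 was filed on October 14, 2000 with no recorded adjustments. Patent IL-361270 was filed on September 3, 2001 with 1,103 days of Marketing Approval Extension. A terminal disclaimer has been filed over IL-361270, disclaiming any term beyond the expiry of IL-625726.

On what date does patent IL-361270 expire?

October 14, 2016

Natural term of IL-361270:
  Base: filing + 16 years → 3 September 2017.
  Marketing Approval Extension: 1103 days (within the 1690-day cap) → +1103 days → 10 September 2020.
Expiry of referenced patent IL-625726:
  Base: filing + 16 years → 14 October 2016.
Terminal disclaimer: IL-361270 expires on the earlier of 10 September 2020 and 14 October 2016.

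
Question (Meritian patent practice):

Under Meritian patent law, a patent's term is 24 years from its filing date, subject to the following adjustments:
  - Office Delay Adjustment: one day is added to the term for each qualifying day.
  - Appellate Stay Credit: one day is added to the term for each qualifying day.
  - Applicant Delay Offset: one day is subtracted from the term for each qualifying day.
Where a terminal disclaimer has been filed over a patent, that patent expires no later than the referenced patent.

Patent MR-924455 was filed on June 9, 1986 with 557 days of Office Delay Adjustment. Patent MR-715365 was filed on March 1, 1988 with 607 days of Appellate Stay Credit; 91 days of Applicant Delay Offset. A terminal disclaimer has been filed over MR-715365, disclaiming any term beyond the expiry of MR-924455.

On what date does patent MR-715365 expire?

2011-12-18

Natural term of MR-715365:
  Base: filing + 24 years → 1 March 2012.
  Appellate Stay Credit: +607 days → 29 October 2013.
  Applicant Delay Offset: −91 days → 30 July 2013.
Expiry of referenced patent MR-924455:
  Base: filing + 24 years → 9 June 2010.
  Office Delay Adjustment: +557 days → 18 December 2011.
Terminal disclaimer: MR-715365 expires on the earlier of 30 July 2013 and 18 December 2011.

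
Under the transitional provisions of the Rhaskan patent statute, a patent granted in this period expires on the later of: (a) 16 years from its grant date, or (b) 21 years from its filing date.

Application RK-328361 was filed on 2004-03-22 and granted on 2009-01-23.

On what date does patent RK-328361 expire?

(a) grant + 16 years → 23 January 2025.
(b) filing + 21 years → 22 March 2025.
Later of the two: 22 March 2025.

March 22, 2025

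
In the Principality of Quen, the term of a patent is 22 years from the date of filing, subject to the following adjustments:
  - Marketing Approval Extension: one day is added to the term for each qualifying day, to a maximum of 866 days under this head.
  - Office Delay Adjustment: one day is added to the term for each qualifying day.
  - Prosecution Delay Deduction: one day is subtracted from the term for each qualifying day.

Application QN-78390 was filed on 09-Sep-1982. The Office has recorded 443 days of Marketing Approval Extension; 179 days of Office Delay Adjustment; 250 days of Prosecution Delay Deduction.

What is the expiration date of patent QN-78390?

2005-09-16

Base term: filing date + 22 years → 9 September 2004.
Marketing Approval Extension: 443 days (within the 866-day cap) → +443 days → 26 November 2005.
Office Delay Adjustment: +179 days → 24 May 2006.
Prosecution Delay Deduction: −250 days → 16 September 2005.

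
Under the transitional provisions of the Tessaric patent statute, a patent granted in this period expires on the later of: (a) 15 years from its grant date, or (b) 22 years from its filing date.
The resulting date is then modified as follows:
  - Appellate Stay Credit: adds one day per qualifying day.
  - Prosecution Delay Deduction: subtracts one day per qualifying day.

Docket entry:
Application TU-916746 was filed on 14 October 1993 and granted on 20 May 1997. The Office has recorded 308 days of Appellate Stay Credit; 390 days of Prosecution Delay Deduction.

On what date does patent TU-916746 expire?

July 24, 2015

(a) grant + 15 years → 20 May 2012.
(b) filing + 22 years → 14 October 2015.
Later of the two: 14 October 2015.
Appellate Stay Credit: +308 days → 17 August 2016.
Prosecution Delay Deduction: −390 days → 24 July 2015.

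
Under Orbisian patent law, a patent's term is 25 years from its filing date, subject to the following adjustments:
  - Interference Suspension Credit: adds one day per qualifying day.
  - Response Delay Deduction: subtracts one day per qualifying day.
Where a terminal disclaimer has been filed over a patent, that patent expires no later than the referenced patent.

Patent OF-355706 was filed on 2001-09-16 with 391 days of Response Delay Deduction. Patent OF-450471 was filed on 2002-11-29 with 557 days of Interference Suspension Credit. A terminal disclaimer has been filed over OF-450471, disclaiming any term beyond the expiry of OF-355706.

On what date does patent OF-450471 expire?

August 21, 2025

Natural term of OF-450471:
  Base: filing + 25 years → 29 November 2027.
  Interference Suspension Credit: +557 days → 8 June 2029.
Expiry of referenced patent OF-355706:
  Base: filing + 25 years → 16 September 2026.
  Response Delay Deduction: −391 days → 21 August 2025.
Terminal disclaimer: OF-450471 expires on the earlier of 8 June 2029 and 21 August 2025.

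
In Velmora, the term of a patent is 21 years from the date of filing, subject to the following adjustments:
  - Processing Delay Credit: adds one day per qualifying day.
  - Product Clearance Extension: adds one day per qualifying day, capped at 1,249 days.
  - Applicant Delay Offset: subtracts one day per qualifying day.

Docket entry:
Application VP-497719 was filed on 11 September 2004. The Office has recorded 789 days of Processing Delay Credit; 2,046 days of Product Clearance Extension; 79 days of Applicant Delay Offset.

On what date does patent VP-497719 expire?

January 22, 2031

Base term: filing date + 21 years → 11 September 2025.
Processing Delay Credit: +789 days → 9 November 2027.
Product Clearance Extension: 2046 days claimed exceeds the 1249-day cap, so +1249 days → 11 April 2031.
Applicant Delay Offset: −79 days → 22 January 2031.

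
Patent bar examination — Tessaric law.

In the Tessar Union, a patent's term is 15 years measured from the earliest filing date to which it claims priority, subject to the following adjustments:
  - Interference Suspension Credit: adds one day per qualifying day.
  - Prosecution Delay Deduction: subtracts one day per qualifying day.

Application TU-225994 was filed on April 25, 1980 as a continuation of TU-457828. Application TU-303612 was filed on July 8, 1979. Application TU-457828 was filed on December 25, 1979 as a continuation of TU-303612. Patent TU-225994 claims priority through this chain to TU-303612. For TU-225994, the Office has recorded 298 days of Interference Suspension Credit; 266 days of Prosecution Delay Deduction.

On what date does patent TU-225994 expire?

August 9, 1994

Earliest priority filing: 8 July 1979.
Base term: 8 July 1979 + 15 years → 8 July 1994.
Interference Suspension Credit: +298 days → 2 May 1995.
Prosecution Delay Deduction: −266 days → 9 August 1994.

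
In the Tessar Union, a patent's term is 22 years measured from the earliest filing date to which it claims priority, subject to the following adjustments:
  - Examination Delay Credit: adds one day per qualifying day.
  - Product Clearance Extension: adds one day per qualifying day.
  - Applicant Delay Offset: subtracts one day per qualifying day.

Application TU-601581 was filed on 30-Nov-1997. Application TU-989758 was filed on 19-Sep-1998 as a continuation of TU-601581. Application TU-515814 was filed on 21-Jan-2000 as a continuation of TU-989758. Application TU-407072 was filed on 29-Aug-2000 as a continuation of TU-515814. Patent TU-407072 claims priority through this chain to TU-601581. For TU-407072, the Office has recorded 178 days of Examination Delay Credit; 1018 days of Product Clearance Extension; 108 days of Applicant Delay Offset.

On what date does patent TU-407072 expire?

November 22, 2022

Earliest priority filing: 30 November 1997.
Base term: 30 November 1997 + 22 years → 30 November 2019.
Examination Delay Credit: +178 days → 26 May 2020.
Product Clearance Extension: +1018 days → 10 March 2023.
Applicant Delay Offset: −108 days → 22 November 2022.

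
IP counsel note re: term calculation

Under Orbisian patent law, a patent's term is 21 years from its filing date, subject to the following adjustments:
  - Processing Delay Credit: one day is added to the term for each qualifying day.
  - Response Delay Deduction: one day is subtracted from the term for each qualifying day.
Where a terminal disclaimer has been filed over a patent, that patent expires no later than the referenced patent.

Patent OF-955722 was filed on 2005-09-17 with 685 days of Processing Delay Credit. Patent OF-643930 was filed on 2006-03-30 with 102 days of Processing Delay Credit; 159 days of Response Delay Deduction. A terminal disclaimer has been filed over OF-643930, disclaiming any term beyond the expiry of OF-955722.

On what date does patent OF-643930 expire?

February 1, 2027

Natural term of OF-643930:
  Base: filing + 21 years → 30 March 2027.
  Processing Delay Credit: +102 days → 10 July 2027.
  Response Delay Deduction: −159 days → 1 February 2027.
Expiry of referenced patent OF-955722:
  Base: filing + 21 years → 17 September 2026.
  Processing Delay Credit: +685 days → 2 August 2028.
Terminal disclaimer: OF-643930 expires on the earlier of 1 February 2027 and 2 August 2028.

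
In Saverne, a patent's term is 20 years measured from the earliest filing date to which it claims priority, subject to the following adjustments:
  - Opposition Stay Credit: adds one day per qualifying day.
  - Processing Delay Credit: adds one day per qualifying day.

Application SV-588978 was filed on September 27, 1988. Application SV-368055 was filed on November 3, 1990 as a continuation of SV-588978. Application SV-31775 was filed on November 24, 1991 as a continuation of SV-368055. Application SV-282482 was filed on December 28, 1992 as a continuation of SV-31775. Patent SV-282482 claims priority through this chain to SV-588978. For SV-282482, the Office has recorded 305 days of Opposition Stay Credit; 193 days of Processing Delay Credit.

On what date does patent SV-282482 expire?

Earliest priority filing: 27 September 1988.
Base term: 27 September 1988 + 20 years → 27 September 2008.
Opposition Stay Credit: +305 days → 29 July 2009.
Processing Delay Credit: +193 days → 7 February 2010.

2010-02-07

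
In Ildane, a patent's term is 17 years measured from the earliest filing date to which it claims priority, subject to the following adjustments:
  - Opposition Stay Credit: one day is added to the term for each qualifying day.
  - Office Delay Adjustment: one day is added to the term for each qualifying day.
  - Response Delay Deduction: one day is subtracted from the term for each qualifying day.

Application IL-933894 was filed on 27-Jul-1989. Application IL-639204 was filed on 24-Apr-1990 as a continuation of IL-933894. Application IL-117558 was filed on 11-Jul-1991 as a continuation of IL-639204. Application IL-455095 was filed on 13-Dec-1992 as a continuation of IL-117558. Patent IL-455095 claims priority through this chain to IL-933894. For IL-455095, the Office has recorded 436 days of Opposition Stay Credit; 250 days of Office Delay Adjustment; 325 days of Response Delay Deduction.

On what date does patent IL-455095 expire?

July 23, 2007

Earliest priority filing: 27 July 1989.
Base term: 27 July 1989 + 17 years → 27 July 2006.
Opposition Stay Credit: +436 days → 6 October 2007.
Office Delay Adjustment: +250 days → 12 June 2008.
Response Delay Deduction: −325 days → 23 July 2007.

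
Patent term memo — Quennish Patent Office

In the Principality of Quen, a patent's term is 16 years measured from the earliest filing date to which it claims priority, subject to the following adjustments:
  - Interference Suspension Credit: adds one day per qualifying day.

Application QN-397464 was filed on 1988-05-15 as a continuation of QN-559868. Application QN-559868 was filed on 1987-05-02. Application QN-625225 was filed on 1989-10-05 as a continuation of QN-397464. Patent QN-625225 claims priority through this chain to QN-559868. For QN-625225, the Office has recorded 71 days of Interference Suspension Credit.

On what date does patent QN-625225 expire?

2003-07-12

Earliest priority filing: 2 May 1987.
Base term: 2 May 1987 + 16 years → 2 May 2003.
Interference Suspension Credit: +71 days → 12 July 2003.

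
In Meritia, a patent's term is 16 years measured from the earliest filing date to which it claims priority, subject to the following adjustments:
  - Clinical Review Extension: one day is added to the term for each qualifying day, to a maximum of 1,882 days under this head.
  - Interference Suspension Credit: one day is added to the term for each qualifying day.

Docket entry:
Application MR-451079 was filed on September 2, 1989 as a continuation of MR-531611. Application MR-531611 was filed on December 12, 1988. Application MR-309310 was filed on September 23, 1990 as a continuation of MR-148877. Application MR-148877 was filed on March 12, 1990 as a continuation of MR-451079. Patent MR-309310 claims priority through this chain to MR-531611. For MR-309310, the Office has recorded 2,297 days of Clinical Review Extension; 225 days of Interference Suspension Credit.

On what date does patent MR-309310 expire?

September 19, 2010

Earliest priority filing: 12 December 1988.
Base term: 12 December 1988 + 16 years → 12 December 2004.
Clinical Review Extension: 2297 days claimed exceeds the 1882-day cap, so +1882 days → 6 February 2010.
Interference Suspension Credit: +225 days → 19 September 2010.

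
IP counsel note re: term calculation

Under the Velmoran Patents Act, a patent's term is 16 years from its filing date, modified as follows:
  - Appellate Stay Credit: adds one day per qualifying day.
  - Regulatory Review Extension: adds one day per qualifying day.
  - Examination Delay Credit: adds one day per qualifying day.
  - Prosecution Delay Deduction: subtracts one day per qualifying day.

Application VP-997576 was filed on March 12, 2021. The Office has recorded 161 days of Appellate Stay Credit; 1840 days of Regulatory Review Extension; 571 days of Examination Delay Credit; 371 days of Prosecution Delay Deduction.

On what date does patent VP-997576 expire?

2043-03-22

Base term: filing date + 16 years → 12 March 2037.
Appellate Stay Credit: +161 days → 20 August 2037.
Regulatory Review Extension: +1840 days → 3 September 2042.
Examination Delay Credit: +571 days → 27 March 2044.
Prosecution Delay Deduction: −371 days → 22 March 2043.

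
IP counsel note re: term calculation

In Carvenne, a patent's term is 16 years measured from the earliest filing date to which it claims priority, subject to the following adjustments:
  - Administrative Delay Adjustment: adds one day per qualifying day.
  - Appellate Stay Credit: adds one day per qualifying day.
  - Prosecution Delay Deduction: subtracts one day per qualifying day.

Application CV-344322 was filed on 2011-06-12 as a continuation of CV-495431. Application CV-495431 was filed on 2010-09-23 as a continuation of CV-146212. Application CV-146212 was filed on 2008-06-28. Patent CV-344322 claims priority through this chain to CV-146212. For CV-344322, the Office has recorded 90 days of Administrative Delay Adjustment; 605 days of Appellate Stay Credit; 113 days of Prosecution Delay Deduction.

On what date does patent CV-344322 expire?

Earliest priority filing: 28 June 2008.
Base term: 28 June 2008 + 16 years → 28 June 2024.
Administrative Delay Adjustment: +90 days → 26 September 2024.
Appellate Stay Credit: +605 days → 24 May 2026.
Prosecution Delay Deduction: −113 days → 31 January 2026.

2026-01-31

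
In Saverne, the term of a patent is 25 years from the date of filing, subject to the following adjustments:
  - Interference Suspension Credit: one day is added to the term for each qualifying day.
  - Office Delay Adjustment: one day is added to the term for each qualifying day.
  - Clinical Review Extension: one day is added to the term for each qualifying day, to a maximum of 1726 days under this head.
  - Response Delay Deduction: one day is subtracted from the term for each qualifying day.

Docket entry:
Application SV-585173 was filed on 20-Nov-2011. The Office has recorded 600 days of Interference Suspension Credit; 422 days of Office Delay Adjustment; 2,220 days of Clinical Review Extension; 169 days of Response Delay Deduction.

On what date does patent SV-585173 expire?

December 13, 2043

Base term: filing date + 25 years → 20 November 2036.
Interference Suspension Credit: +600 days → 13 July 2038.
Office Delay Adjustment: +422 days → 8 September 2039.
Clinical Review Extension: 2220 days claimed exceeds the 1726-day cap, so +1726 days → 30 May 2044.
Response Delay Deduction: −169 days → 13 December 2043.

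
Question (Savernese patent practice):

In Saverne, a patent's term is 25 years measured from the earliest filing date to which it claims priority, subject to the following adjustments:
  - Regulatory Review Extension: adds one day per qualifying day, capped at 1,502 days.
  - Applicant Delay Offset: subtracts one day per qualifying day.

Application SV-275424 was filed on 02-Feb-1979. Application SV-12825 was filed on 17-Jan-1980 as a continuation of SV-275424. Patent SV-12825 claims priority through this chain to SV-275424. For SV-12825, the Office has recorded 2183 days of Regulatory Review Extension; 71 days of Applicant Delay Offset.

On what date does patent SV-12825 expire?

January 3, 2008

Earliest priority filing: 2 February 1979.
Base term: 2 February 1979 + 25 years → 2 February 2004.
Regulatory Review Extension: 2183 days claimed exceeds the 1502-day cap, so +1502 days → 14 March 2008.
Applicant Delay Offset: −71 days → 3 January 2008.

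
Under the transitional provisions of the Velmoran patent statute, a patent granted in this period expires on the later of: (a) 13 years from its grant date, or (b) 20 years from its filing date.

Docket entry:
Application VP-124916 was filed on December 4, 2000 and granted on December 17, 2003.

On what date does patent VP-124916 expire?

(a) grant + 13 years → 17 December 2016.
(b) filing + 20 years → 4 December 2020.
Later of the two: 4 December 2020.

December 4, 2020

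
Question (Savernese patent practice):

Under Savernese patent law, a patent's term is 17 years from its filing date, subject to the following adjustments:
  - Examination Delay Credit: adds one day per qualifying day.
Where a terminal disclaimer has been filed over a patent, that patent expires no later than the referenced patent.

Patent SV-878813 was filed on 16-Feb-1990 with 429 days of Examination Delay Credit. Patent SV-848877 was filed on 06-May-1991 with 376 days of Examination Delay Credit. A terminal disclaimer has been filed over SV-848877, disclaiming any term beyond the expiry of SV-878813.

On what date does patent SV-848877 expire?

2008-04-20

Natural term of SV-848877:
  Base: filing + 17 years → 6 May 2008.
  Examination Delay Credit: +376 days → 17 May 2009.
Expiry of referenced patent SV-878813:
  Base: filing + 17 years → 16 February 2007.
  Examination Delay Credit: +429 days → 20 April 2008.
Terminal disclaimer: SV-848877 expires on the earlier of 17 May 2009 and 20 April 2008.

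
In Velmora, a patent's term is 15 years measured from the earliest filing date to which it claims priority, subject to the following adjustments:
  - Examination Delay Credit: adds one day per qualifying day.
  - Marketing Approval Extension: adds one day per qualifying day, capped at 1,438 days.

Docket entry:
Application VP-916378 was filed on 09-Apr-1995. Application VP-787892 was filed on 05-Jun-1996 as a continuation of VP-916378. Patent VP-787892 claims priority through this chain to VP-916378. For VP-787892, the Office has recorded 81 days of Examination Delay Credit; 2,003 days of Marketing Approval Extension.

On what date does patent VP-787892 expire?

Earliest priority filing: 9 April 1995.
Base term: 9 April 1995 + 15 years → 9 April 2010.
Examination Delay Credit: +81 days → 29 June 2010.
Marketing Approval Extension: 2003 days claimed exceeds the 1438-day cap, so +1438 days → 6 June 2014.

2014-06-06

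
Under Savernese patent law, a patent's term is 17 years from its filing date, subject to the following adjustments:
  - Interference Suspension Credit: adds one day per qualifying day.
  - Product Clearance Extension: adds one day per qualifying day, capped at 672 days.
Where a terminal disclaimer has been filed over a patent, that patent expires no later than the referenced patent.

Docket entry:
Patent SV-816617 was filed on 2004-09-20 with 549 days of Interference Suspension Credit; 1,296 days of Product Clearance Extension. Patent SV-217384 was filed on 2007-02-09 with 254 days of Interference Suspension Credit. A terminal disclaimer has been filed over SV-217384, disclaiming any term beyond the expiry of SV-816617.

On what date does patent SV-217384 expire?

2024-10-20

Natural term of SV-217384:
  Base: filing + 17 years → 9 February 2024.
  Interference Suspension Credit: +254 days → 20 October 2024.
Expiry of referenced patent SV-816617:
  Base: filing + 17 years → 20 September 2021.
  Interference Suspension Credit: +549 days → 23 March 2023.
  Product Clearance Extension: 1296 days claimed exceeds the 672-day cap, so +672 days → 23 January 2025.
Terminal disclaimer: SV-217384 expires on the earlier of 20 October 2024 and 23 January 2025.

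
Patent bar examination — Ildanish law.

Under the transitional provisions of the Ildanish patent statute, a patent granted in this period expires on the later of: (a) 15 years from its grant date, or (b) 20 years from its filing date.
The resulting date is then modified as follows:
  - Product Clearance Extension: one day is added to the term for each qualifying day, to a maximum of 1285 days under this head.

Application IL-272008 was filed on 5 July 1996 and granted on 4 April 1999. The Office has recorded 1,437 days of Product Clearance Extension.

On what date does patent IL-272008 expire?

2020-01-11

(a) grant + 15 years → 4 April 2014.
(b) filing + 20 years → 5 July 2016.
Later of the two: 5 July 2016.
Product Clearance Extension: 1437 days claimed exceeds the 1285-day cap, so +1285 days → 11 January 2020.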